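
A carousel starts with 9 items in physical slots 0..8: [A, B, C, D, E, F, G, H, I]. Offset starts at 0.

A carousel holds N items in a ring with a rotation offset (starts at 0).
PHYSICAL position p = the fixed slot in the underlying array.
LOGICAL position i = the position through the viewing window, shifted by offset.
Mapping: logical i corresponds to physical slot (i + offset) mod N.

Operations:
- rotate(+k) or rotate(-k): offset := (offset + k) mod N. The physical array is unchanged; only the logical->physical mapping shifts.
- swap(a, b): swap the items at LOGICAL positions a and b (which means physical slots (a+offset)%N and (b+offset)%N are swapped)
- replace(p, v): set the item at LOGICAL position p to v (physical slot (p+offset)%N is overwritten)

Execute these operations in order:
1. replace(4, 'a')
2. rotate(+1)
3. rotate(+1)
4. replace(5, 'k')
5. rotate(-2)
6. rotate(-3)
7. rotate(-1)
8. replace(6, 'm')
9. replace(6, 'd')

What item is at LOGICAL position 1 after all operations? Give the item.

Answer: G

Derivation:
After op 1 (replace(4, 'a')): offset=0, physical=[A,B,C,D,a,F,G,H,I], logical=[A,B,C,D,a,F,G,H,I]
After op 2 (rotate(+1)): offset=1, physical=[A,B,C,D,a,F,G,H,I], logical=[B,C,D,a,F,G,H,I,A]
After op 3 (rotate(+1)): offset=2, physical=[A,B,C,D,a,F,G,H,I], logical=[C,D,a,F,G,H,I,A,B]
After op 4 (replace(5, 'k')): offset=2, physical=[A,B,C,D,a,F,G,k,I], logical=[C,D,a,F,G,k,I,A,B]
After op 5 (rotate(-2)): offset=0, physical=[A,B,C,D,a,F,G,k,I], logical=[A,B,C,D,a,F,G,k,I]
After op 6 (rotate(-3)): offset=6, physical=[A,B,C,D,a,F,G,k,I], logical=[G,k,I,A,B,C,D,a,F]
After op 7 (rotate(-1)): offset=5, physical=[A,B,C,D,a,F,G,k,I], logical=[F,G,k,I,A,B,C,D,a]
After op 8 (replace(6, 'm')): offset=5, physical=[A,B,m,D,a,F,G,k,I], logical=[F,G,k,I,A,B,m,D,a]
After op 9 (replace(6, 'd')): offset=5, physical=[A,B,d,D,a,F,G,k,I], logical=[F,G,k,I,A,B,d,D,a]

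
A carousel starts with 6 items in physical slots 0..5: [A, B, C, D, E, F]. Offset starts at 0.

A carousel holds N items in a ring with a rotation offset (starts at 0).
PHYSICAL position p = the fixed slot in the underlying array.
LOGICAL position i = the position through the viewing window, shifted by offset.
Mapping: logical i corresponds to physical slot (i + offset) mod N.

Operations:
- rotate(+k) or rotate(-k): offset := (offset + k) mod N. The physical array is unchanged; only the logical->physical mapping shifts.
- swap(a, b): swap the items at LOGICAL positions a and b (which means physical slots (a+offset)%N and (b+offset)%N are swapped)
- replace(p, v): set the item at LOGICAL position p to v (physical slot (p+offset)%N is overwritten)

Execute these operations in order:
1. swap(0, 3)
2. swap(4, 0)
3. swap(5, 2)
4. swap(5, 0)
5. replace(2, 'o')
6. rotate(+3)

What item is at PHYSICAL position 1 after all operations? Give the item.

Answer: B

Derivation:
After op 1 (swap(0, 3)): offset=0, physical=[D,B,C,A,E,F], logical=[D,B,C,A,E,F]
After op 2 (swap(4, 0)): offset=0, physical=[E,B,C,A,D,F], logical=[E,B,C,A,D,F]
After op 3 (swap(5, 2)): offset=0, physical=[E,B,F,A,D,C], logical=[E,B,F,A,D,C]
After op 4 (swap(5, 0)): offset=0, physical=[C,B,F,A,D,E], logical=[C,B,F,A,D,E]
After op 5 (replace(2, 'o')): offset=0, physical=[C,B,o,A,D,E], logical=[C,B,o,A,D,E]
After op 6 (rotate(+3)): offset=3, physical=[C,B,o,A,D,E], logical=[A,D,E,C,B,o]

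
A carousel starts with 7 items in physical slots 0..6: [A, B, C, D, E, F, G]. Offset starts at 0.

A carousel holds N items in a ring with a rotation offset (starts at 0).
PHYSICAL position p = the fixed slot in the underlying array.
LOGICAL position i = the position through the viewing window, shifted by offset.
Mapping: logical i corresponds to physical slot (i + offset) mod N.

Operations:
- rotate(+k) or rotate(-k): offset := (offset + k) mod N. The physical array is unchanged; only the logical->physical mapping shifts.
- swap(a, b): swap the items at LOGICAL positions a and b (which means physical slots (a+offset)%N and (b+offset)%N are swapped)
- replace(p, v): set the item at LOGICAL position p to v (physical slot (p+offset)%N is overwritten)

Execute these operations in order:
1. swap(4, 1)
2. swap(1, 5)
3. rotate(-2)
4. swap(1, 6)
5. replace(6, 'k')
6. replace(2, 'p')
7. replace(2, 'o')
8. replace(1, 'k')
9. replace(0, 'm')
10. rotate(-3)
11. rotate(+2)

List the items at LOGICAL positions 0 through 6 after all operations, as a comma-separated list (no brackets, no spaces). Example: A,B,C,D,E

After op 1 (swap(4, 1)): offset=0, physical=[A,E,C,D,B,F,G], logical=[A,E,C,D,B,F,G]
After op 2 (swap(1, 5)): offset=0, physical=[A,F,C,D,B,E,G], logical=[A,F,C,D,B,E,G]
After op 3 (rotate(-2)): offset=5, physical=[A,F,C,D,B,E,G], logical=[E,G,A,F,C,D,B]
After op 4 (swap(1, 6)): offset=5, physical=[A,F,C,D,G,E,B], logical=[E,B,A,F,C,D,G]
After op 5 (replace(6, 'k')): offset=5, physical=[A,F,C,D,k,E,B], logical=[E,B,A,F,C,D,k]
After op 6 (replace(2, 'p')): offset=5, physical=[p,F,C,D,k,E,B], logical=[E,B,p,F,C,D,k]
After op 7 (replace(2, 'o')): offset=5, physical=[o,F,C,D,k,E,B], logical=[E,B,o,F,C,D,k]
After op 8 (replace(1, 'k')): offset=5, physical=[o,F,C,D,k,E,k], logical=[E,k,o,F,C,D,k]
After op 9 (replace(0, 'm')): offset=5, physical=[o,F,C,D,k,m,k], logical=[m,k,o,F,C,D,k]
After op 10 (rotate(-3)): offset=2, physical=[o,F,C,D,k,m,k], logical=[C,D,k,m,k,o,F]
After op 11 (rotate(+2)): offset=4, physical=[o,F,C,D,k,m,k], logical=[k,m,k,o,F,C,D]

Answer: k,m,k,o,F,C,D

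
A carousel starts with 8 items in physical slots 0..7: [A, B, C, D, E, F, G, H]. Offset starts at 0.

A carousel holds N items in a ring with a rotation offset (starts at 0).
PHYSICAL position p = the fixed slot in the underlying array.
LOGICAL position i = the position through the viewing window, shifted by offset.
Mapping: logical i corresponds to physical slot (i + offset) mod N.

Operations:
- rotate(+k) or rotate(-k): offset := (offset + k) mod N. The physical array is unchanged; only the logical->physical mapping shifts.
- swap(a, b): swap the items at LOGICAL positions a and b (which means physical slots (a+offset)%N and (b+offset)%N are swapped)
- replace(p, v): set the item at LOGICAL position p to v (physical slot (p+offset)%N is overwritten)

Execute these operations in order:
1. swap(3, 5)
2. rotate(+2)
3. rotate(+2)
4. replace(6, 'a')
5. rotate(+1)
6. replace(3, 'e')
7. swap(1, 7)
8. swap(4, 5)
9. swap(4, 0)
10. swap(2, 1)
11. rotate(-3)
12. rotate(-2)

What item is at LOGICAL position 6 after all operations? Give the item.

Answer: H

Derivation:
After op 1 (swap(3, 5)): offset=0, physical=[A,B,C,F,E,D,G,H], logical=[A,B,C,F,E,D,G,H]
After op 2 (rotate(+2)): offset=2, physical=[A,B,C,F,E,D,G,H], logical=[C,F,E,D,G,H,A,B]
After op 3 (rotate(+2)): offset=4, physical=[A,B,C,F,E,D,G,H], logical=[E,D,G,H,A,B,C,F]
After op 4 (replace(6, 'a')): offset=4, physical=[A,B,a,F,E,D,G,H], logical=[E,D,G,H,A,B,a,F]
After op 5 (rotate(+1)): offset=5, physical=[A,B,a,F,E,D,G,H], logical=[D,G,H,A,B,a,F,E]
After op 6 (replace(3, 'e')): offset=5, physical=[e,B,a,F,E,D,G,H], logical=[D,G,H,e,B,a,F,E]
After op 7 (swap(1, 7)): offset=5, physical=[e,B,a,F,G,D,E,H], logical=[D,E,H,e,B,a,F,G]
After op 8 (swap(4, 5)): offset=5, physical=[e,a,B,F,G,D,E,H], logical=[D,E,H,e,a,B,F,G]
After op 9 (swap(4, 0)): offset=5, physical=[e,D,B,F,G,a,E,H], logical=[a,E,H,e,D,B,F,G]
After op 10 (swap(2, 1)): offset=5, physical=[e,D,B,F,G,a,H,E], logical=[a,H,E,e,D,B,F,G]
After op 11 (rotate(-3)): offset=2, physical=[e,D,B,F,G,a,H,E], logical=[B,F,G,a,H,E,e,D]
After op 12 (rotate(-2)): offset=0, physical=[e,D,B,F,G,a,H,E], logical=[e,D,B,F,G,a,H,E]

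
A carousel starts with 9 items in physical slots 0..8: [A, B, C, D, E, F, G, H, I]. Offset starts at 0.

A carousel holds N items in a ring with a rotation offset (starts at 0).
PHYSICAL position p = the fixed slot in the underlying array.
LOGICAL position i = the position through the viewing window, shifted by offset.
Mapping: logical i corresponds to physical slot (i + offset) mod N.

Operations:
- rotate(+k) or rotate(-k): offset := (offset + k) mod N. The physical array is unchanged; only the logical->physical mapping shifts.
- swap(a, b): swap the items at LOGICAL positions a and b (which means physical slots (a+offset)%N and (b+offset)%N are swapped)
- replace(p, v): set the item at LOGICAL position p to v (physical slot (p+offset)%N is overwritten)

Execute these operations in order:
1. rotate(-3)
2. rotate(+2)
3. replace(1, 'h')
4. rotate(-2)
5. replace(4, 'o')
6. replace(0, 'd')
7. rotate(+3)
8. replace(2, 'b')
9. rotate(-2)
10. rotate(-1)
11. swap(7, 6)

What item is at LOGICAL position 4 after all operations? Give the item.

Answer: o

Derivation:
After op 1 (rotate(-3)): offset=6, physical=[A,B,C,D,E,F,G,H,I], logical=[G,H,I,A,B,C,D,E,F]
After op 2 (rotate(+2)): offset=8, physical=[A,B,C,D,E,F,G,H,I], logical=[I,A,B,C,D,E,F,G,H]
After op 3 (replace(1, 'h')): offset=8, physical=[h,B,C,D,E,F,G,H,I], logical=[I,h,B,C,D,E,F,G,H]
After op 4 (rotate(-2)): offset=6, physical=[h,B,C,D,E,F,G,H,I], logical=[G,H,I,h,B,C,D,E,F]
After op 5 (replace(4, 'o')): offset=6, physical=[h,o,C,D,E,F,G,H,I], logical=[G,H,I,h,o,C,D,E,F]
After op 6 (replace(0, 'd')): offset=6, physical=[h,o,C,D,E,F,d,H,I], logical=[d,H,I,h,o,C,D,E,F]
After op 7 (rotate(+3)): offset=0, physical=[h,o,C,D,E,F,d,H,I], logical=[h,o,C,D,E,F,d,H,I]
After op 8 (replace(2, 'b')): offset=0, physical=[h,o,b,D,E,F,d,H,I], logical=[h,o,b,D,E,F,d,H,I]
After op 9 (rotate(-2)): offset=7, physical=[h,o,b,D,E,F,d,H,I], logical=[H,I,h,o,b,D,E,F,d]
After op 10 (rotate(-1)): offset=6, physical=[h,o,b,D,E,F,d,H,I], logical=[d,H,I,h,o,b,D,E,F]
After op 11 (swap(7, 6)): offset=6, physical=[h,o,b,E,D,F,d,H,I], logical=[d,H,I,h,o,b,E,D,F]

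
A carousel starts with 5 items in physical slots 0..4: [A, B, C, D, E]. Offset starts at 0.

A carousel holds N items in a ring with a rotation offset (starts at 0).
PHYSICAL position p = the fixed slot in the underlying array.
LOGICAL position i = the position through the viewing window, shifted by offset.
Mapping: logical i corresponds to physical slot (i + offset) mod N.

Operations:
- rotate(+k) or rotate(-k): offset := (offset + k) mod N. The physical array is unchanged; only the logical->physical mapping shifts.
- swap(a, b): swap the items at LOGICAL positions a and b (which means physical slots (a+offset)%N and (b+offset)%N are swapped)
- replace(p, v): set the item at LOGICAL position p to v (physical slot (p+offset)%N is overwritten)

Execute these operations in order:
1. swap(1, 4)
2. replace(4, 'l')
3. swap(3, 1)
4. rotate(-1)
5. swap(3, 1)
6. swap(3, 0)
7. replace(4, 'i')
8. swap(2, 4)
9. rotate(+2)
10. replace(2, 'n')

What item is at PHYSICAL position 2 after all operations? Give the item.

Answer: l

Derivation:
After op 1 (swap(1, 4)): offset=0, physical=[A,E,C,D,B], logical=[A,E,C,D,B]
After op 2 (replace(4, 'l')): offset=0, physical=[A,E,C,D,l], logical=[A,E,C,D,l]
After op 3 (swap(3, 1)): offset=0, physical=[A,D,C,E,l], logical=[A,D,C,E,l]
After op 4 (rotate(-1)): offset=4, physical=[A,D,C,E,l], logical=[l,A,D,C,E]
After op 5 (swap(3, 1)): offset=4, physical=[C,D,A,E,l], logical=[l,C,D,A,E]
After op 6 (swap(3, 0)): offset=4, physical=[C,D,l,E,A], logical=[A,C,D,l,E]
After op 7 (replace(4, 'i')): offset=4, physical=[C,D,l,i,A], logical=[A,C,D,l,i]
After op 8 (swap(2, 4)): offset=4, physical=[C,i,l,D,A], logical=[A,C,i,l,D]
After op 9 (rotate(+2)): offset=1, physical=[C,i,l,D,A], logical=[i,l,D,A,C]
After op 10 (replace(2, 'n')): offset=1, physical=[C,i,l,n,A], logical=[i,l,n,A,C]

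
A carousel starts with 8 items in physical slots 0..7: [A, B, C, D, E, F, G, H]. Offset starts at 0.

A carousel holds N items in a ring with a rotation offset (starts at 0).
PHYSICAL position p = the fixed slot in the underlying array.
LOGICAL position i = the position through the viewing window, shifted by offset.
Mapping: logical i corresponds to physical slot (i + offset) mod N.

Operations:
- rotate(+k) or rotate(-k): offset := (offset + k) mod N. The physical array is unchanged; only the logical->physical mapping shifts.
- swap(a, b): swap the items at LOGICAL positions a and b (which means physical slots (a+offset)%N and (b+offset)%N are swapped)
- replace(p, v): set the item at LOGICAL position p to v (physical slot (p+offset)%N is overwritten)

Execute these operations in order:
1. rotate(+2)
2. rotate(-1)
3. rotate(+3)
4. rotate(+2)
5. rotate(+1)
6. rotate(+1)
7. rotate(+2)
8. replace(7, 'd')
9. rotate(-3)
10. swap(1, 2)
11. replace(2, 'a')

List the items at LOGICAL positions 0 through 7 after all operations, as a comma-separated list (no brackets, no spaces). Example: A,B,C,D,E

After op 1 (rotate(+2)): offset=2, physical=[A,B,C,D,E,F,G,H], logical=[C,D,E,F,G,H,A,B]
After op 2 (rotate(-1)): offset=1, physical=[A,B,C,D,E,F,G,H], logical=[B,C,D,E,F,G,H,A]
After op 3 (rotate(+3)): offset=4, physical=[A,B,C,D,E,F,G,H], logical=[E,F,G,H,A,B,C,D]
After op 4 (rotate(+2)): offset=6, physical=[A,B,C,D,E,F,G,H], logical=[G,H,A,B,C,D,E,F]
After op 5 (rotate(+1)): offset=7, physical=[A,B,C,D,E,F,G,H], logical=[H,A,B,C,D,E,F,G]
After op 6 (rotate(+1)): offset=0, physical=[A,B,C,D,E,F,G,H], logical=[A,B,C,D,E,F,G,H]
After op 7 (rotate(+2)): offset=2, physical=[A,B,C,D,E,F,G,H], logical=[C,D,E,F,G,H,A,B]
After op 8 (replace(7, 'd')): offset=2, physical=[A,d,C,D,E,F,G,H], logical=[C,D,E,F,G,H,A,d]
After op 9 (rotate(-3)): offset=7, physical=[A,d,C,D,E,F,G,H], logical=[H,A,d,C,D,E,F,G]
After op 10 (swap(1, 2)): offset=7, physical=[d,A,C,D,E,F,G,H], logical=[H,d,A,C,D,E,F,G]
After op 11 (replace(2, 'a')): offset=7, physical=[d,a,C,D,E,F,G,H], logical=[H,d,a,C,D,E,F,G]

Answer: H,d,a,C,D,E,F,G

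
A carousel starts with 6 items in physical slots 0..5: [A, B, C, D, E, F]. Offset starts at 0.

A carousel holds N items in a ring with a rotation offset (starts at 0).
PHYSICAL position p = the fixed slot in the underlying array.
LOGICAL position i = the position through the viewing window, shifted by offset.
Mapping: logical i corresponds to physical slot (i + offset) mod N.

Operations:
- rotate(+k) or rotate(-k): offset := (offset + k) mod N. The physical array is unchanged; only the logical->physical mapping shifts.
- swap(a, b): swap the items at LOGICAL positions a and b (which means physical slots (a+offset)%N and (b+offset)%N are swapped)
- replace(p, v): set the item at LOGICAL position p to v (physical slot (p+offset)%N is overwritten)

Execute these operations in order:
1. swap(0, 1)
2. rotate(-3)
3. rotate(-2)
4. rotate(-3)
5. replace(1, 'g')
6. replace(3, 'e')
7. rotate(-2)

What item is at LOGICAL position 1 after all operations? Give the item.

Answer: D

Derivation:
After op 1 (swap(0, 1)): offset=0, physical=[B,A,C,D,E,F], logical=[B,A,C,D,E,F]
After op 2 (rotate(-3)): offset=3, physical=[B,A,C,D,E,F], logical=[D,E,F,B,A,C]
After op 3 (rotate(-2)): offset=1, physical=[B,A,C,D,E,F], logical=[A,C,D,E,F,B]
After op 4 (rotate(-3)): offset=4, physical=[B,A,C,D,E,F], logical=[E,F,B,A,C,D]
After op 5 (replace(1, 'g')): offset=4, physical=[B,A,C,D,E,g], logical=[E,g,B,A,C,D]
After op 6 (replace(3, 'e')): offset=4, physical=[B,e,C,D,E,g], logical=[E,g,B,e,C,D]
After op 7 (rotate(-2)): offset=2, physical=[B,e,C,D,E,g], logical=[C,D,E,g,B,e]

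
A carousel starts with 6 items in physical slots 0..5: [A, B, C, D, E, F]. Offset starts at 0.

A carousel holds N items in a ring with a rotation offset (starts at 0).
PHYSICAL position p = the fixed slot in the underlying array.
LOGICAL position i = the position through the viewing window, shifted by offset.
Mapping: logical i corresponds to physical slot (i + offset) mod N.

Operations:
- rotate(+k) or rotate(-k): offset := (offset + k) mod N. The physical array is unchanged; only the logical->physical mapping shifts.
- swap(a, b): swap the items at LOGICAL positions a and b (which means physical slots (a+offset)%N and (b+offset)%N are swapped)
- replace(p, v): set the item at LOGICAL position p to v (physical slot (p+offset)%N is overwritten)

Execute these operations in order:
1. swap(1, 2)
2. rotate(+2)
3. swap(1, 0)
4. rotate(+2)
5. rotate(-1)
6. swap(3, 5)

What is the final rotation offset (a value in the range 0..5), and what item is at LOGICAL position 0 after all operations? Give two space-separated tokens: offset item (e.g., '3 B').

Answer: 3 B

Derivation:
After op 1 (swap(1, 2)): offset=0, physical=[A,C,B,D,E,F], logical=[A,C,B,D,E,F]
After op 2 (rotate(+2)): offset=2, physical=[A,C,B,D,E,F], logical=[B,D,E,F,A,C]
After op 3 (swap(1, 0)): offset=2, physical=[A,C,D,B,E,F], logical=[D,B,E,F,A,C]
After op 4 (rotate(+2)): offset=4, physical=[A,C,D,B,E,F], logical=[E,F,A,C,D,B]
After op 5 (rotate(-1)): offset=3, physical=[A,C,D,B,E,F], logical=[B,E,F,A,C,D]
After op 6 (swap(3, 5)): offset=3, physical=[D,C,A,B,E,F], logical=[B,E,F,D,C,A]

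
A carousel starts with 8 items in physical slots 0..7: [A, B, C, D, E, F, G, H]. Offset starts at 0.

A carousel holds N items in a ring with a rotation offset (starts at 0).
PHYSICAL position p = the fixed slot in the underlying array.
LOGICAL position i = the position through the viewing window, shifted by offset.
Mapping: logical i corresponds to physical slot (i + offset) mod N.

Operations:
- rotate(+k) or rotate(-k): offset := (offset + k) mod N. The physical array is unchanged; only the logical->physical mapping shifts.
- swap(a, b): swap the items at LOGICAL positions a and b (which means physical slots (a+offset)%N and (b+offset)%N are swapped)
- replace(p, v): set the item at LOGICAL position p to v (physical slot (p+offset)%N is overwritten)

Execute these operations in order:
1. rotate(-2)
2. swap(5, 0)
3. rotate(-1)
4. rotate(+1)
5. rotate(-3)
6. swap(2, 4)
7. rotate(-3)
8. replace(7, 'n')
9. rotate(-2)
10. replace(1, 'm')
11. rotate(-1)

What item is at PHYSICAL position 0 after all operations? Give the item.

After op 1 (rotate(-2)): offset=6, physical=[A,B,C,D,E,F,G,H], logical=[G,H,A,B,C,D,E,F]
After op 2 (swap(5, 0)): offset=6, physical=[A,B,C,G,E,F,D,H], logical=[D,H,A,B,C,G,E,F]
After op 3 (rotate(-1)): offset=5, physical=[A,B,C,G,E,F,D,H], logical=[F,D,H,A,B,C,G,E]
After op 4 (rotate(+1)): offset=6, physical=[A,B,C,G,E,F,D,H], logical=[D,H,A,B,C,G,E,F]
After op 5 (rotate(-3)): offset=3, physical=[A,B,C,G,E,F,D,H], logical=[G,E,F,D,H,A,B,C]
After op 6 (swap(2, 4)): offset=3, physical=[A,B,C,G,E,H,D,F], logical=[G,E,H,D,F,A,B,C]
After op 7 (rotate(-3)): offset=0, physical=[A,B,C,G,E,H,D,F], logical=[A,B,C,G,E,H,D,F]
After op 8 (replace(7, 'n')): offset=0, physical=[A,B,C,G,E,H,D,n], logical=[A,B,C,G,E,H,D,n]
After op 9 (rotate(-2)): offset=6, physical=[A,B,C,G,E,H,D,n], logical=[D,n,A,B,C,G,E,H]
After op 10 (replace(1, 'm')): offset=6, physical=[A,B,C,G,E,H,D,m], logical=[D,m,A,B,C,G,E,H]
After op 11 (rotate(-1)): offset=5, physical=[A,B,C,G,E,H,D,m], logical=[H,D,m,A,B,C,G,E]

Answer: A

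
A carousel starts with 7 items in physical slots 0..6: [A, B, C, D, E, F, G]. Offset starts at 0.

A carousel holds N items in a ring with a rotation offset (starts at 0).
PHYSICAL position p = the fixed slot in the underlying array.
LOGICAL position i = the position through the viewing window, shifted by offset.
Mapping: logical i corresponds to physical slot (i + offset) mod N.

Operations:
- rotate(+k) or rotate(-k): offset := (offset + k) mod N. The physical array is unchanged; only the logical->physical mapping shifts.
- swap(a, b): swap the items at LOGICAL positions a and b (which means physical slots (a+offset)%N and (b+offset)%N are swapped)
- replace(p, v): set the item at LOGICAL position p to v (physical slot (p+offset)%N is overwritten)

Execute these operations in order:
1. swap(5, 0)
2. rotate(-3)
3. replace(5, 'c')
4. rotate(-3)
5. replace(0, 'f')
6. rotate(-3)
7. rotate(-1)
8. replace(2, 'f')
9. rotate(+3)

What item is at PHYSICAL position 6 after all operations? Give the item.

After op 1 (swap(5, 0)): offset=0, physical=[F,B,C,D,E,A,G], logical=[F,B,C,D,E,A,G]
After op 2 (rotate(-3)): offset=4, physical=[F,B,C,D,E,A,G], logical=[E,A,G,F,B,C,D]
After op 3 (replace(5, 'c')): offset=4, physical=[F,B,c,D,E,A,G], logical=[E,A,G,F,B,c,D]
After op 4 (rotate(-3)): offset=1, physical=[F,B,c,D,E,A,G], logical=[B,c,D,E,A,G,F]
After op 5 (replace(0, 'f')): offset=1, physical=[F,f,c,D,E,A,G], logical=[f,c,D,E,A,G,F]
After op 6 (rotate(-3)): offset=5, physical=[F,f,c,D,E,A,G], logical=[A,G,F,f,c,D,E]
After op 7 (rotate(-1)): offset=4, physical=[F,f,c,D,E,A,G], logical=[E,A,G,F,f,c,D]
After op 8 (replace(2, 'f')): offset=4, physical=[F,f,c,D,E,A,f], logical=[E,A,f,F,f,c,D]
After op 9 (rotate(+3)): offset=0, physical=[F,f,c,D,E,A,f], logical=[F,f,c,D,E,A,f]

Answer: f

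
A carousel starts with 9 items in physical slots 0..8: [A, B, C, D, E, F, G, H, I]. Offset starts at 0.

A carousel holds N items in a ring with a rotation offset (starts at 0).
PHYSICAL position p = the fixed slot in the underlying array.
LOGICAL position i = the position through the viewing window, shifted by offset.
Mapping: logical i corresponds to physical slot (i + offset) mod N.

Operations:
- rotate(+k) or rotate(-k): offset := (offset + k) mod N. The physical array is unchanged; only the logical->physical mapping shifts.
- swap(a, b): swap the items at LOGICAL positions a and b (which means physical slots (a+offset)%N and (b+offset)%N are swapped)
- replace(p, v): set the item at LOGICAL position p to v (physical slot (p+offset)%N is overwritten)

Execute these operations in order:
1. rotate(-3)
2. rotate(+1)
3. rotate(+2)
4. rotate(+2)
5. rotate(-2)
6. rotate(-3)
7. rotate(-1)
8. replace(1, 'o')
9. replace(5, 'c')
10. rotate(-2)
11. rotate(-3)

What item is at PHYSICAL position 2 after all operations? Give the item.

Answer: C

Derivation:
After op 1 (rotate(-3)): offset=6, physical=[A,B,C,D,E,F,G,H,I], logical=[G,H,I,A,B,C,D,E,F]
After op 2 (rotate(+1)): offset=7, physical=[A,B,C,D,E,F,G,H,I], logical=[H,I,A,B,C,D,E,F,G]
After op 3 (rotate(+2)): offset=0, physical=[A,B,C,D,E,F,G,H,I], logical=[A,B,C,D,E,F,G,H,I]
After op 4 (rotate(+2)): offset=2, physical=[A,B,C,D,E,F,G,H,I], logical=[C,D,E,F,G,H,I,A,B]
After op 5 (rotate(-2)): offset=0, physical=[A,B,C,D,E,F,G,H,I], logical=[A,B,C,D,E,F,G,H,I]
After op 6 (rotate(-3)): offset=6, physical=[A,B,C,D,E,F,G,H,I], logical=[G,H,I,A,B,C,D,E,F]
After op 7 (rotate(-1)): offset=5, physical=[A,B,C,D,E,F,G,H,I], logical=[F,G,H,I,A,B,C,D,E]
After op 8 (replace(1, 'o')): offset=5, physical=[A,B,C,D,E,F,o,H,I], logical=[F,o,H,I,A,B,C,D,E]
After op 9 (replace(5, 'c')): offset=5, physical=[A,c,C,D,E,F,o,H,I], logical=[F,o,H,I,A,c,C,D,E]
After op 10 (rotate(-2)): offset=3, physical=[A,c,C,D,E,F,o,H,I], logical=[D,E,F,o,H,I,A,c,C]
After op 11 (rotate(-3)): offset=0, physical=[A,c,C,D,E,F,o,H,I], logical=[A,c,C,D,E,F,o,H,I]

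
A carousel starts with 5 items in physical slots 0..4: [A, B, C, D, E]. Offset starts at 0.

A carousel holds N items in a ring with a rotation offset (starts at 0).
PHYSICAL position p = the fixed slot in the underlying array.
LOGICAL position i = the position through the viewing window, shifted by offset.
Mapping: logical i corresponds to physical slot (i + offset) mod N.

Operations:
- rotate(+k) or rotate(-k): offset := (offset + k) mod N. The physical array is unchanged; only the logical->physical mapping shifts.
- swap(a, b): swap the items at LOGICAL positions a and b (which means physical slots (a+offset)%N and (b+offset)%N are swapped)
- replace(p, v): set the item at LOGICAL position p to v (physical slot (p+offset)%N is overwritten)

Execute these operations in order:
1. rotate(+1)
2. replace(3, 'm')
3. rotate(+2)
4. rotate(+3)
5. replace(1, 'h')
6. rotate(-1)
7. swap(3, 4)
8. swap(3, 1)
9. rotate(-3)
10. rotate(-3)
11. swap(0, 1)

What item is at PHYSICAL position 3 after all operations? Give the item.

After op 1 (rotate(+1)): offset=1, physical=[A,B,C,D,E], logical=[B,C,D,E,A]
After op 2 (replace(3, 'm')): offset=1, physical=[A,B,C,D,m], logical=[B,C,D,m,A]
After op 3 (rotate(+2)): offset=3, physical=[A,B,C,D,m], logical=[D,m,A,B,C]
After op 4 (rotate(+3)): offset=1, physical=[A,B,C,D,m], logical=[B,C,D,m,A]
After op 5 (replace(1, 'h')): offset=1, physical=[A,B,h,D,m], logical=[B,h,D,m,A]
After op 6 (rotate(-1)): offset=0, physical=[A,B,h,D,m], logical=[A,B,h,D,m]
After op 7 (swap(3, 4)): offset=0, physical=[A,B,h,m,D], logical=[A,B,h,m,D]
After op 8 (swap(3, 1)): offset=0, physical=[A,m,h,B,D], logical=[A,m,h,B,D]
After op 9 (rotate(-3)): offset=2, physical=[A,m,h,B,D], logical=[h,B,D,A,m]
After op 10 (rotate(-3)): offset=4, physical=[A,m,h,B,D], logical=[D,A,m,h,B]
After op 11 (swap(0, 1)): offset=4, physical=[D,m,h,B,A], logical=[A,D,m,h,B]

Answer: B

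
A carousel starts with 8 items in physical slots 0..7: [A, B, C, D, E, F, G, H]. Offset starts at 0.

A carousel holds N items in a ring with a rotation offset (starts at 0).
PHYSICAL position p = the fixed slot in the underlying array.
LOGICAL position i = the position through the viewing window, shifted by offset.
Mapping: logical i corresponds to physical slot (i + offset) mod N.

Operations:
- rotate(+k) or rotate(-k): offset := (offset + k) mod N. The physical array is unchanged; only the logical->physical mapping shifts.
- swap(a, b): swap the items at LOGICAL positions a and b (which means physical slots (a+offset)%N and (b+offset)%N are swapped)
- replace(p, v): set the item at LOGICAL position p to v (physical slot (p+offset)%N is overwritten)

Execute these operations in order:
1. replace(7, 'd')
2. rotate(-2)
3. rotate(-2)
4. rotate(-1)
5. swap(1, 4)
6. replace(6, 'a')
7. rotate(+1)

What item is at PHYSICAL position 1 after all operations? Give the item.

After op 1 (replace(7, 'd')): offset=0, physical=[A,B,C,D,E,F,G,d], logical=[A,B,C,D,E,F,G,d]
After op 2 (rotate(-2)): offset=6, physical=[A,B,C,D,E,F,G,d], logical=[G,d,A,B,C,D,E,F]
After op 3 (rotate(-2)): offset=4, physical=[A,B,C,D,E,F,G,d], logical=[E,F,G,d,A,B,C,D]
After op 4 (rotate(-1)): offset=3, physical=[A,B,C,D,E,F,G,d], logical=[D,E,F,G,d,A,B,C]
After op 5 (swap(1, 4)): offset=3, physical=[A,B,C,D,d,F,G,E], logical=[D,d,F,G,E,A,B,C]
After op 6 (replace(6, 'a')): offset=3, physical=[A,a,C,D,d,F,G,E], logical=[D,d,F,G,E,A,a,C]
After op 7 (rotate(+1)): offset=4, physical=[A,a,C,D,d,F,G,E], logical=[d,F,G,E,A,a,C,D]

Answer: a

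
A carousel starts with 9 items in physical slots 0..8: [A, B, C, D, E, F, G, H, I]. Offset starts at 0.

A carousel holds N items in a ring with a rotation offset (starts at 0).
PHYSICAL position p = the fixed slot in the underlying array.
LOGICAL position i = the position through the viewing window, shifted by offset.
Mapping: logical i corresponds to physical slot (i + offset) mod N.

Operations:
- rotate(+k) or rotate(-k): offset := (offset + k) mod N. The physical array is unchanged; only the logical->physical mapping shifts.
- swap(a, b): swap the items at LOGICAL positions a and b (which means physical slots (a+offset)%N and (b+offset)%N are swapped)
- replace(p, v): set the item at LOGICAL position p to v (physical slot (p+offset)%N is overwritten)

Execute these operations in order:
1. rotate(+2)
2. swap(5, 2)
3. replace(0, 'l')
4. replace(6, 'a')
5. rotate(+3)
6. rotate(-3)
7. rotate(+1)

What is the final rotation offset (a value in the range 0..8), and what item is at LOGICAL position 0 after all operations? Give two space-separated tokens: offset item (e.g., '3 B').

Answer: 3 D

Derivation:
After op 1 (rotate(+2)): offset=2, physical=[A,B,C,D,E,F,G,H,I], logical=[C,D,E,F,G,H,I,A,B]
After op 2 (swap(5, 2)): offset=2, physical=[A,B,C,D,H,F,G,E,I], logical=[C,D,H,F,G,E,I,A,B]
After op 3 (replace(0, 'l')): offset=2, physical=[A,B,l,D,H,F,G,E,I], logical=[l,D,H,F,G,E,I,A,B]
After op 4 (replace(6, 'a')): offset=2, physical=[A,B,l,D,H,F,G,E,a], logical=[l,D,H,F,G,E,a,A,B]
After op 5 (rotate(+3)): offset=5, physical=[A,B,l,D,H,F,G,E,a], logical=[F,G,E,a,A,B,l,D,H]
After op 6 (rotate(-3)): offset=2, physical=[A,B,l,D,H,F,G,E,a], logical=[l,D,H,F,G,E,a,A,B]
After op 7 (rotate(+1)): offset=3, physical=[A,B,l,D,H,F,G,E,a], logical=[D,H,F,G,E,a,A,B,l]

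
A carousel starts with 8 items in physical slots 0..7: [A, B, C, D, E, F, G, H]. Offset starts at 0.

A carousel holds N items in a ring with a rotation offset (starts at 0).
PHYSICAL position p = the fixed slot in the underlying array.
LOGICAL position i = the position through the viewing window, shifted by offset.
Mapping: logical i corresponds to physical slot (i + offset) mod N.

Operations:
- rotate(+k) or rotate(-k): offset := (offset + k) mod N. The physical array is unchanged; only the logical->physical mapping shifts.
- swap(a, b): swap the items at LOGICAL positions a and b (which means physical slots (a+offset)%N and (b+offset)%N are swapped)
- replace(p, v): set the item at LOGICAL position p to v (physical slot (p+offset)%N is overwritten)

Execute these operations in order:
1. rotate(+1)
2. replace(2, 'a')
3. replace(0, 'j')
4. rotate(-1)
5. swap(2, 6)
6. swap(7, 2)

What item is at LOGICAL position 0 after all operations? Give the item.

Answer: A

Derivation:
After op 1 (rotate(+1)): offset=1, physical=[A,B,C,D,E,F,G,H], logical=[B,C,D,E,F,G,H,A]
After op 2 (replace(2, 'a')): offset=1, physical=[A,B,C,a,E,F,G,H], logical=[B,C,a,E,F,G,H,A]
After op 3 (replace(0, 'j')): offset=1, physical=[A,j,C,a,E,F,G,H], logical=[j,C,a,E,F,G,H,A]
After op 4 (rotate(-1)): offset=0, physical=[A,j,C,a,E,F,G,H], logical=[A,j,C,a,E,F,G,H]
After op 5 (swap(2, 6)): offset=0, physical=[A,j,G,a,E,F,C,H], logical=[A,j,G,a,E,F,C,H]
After op 6 (swap(7, 2)): offset=0, physical=[A,j,H,a,E,F,C,G], logical=[A,j,H,a,E,F,C,G]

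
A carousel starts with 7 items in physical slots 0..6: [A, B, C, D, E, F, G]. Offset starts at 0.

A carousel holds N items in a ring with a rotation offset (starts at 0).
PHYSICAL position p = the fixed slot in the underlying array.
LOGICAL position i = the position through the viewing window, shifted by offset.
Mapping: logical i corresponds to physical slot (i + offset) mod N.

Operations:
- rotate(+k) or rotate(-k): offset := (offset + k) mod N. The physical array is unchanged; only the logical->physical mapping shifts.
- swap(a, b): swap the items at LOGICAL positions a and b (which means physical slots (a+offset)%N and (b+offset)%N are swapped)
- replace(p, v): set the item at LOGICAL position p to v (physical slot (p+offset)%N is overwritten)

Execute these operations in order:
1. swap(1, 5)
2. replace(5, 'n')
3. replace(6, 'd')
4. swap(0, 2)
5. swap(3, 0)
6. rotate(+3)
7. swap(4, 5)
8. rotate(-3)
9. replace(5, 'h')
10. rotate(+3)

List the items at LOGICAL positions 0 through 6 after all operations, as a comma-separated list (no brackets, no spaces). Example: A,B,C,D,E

Answer: C,E,h,d,F,D,A

Derivation:
After op 1 (swap(1, 5)): offset=0, physical=[A,F,C,D,E,B,G], logical=[A,F,C,D,E,B,G]
After op 2 (replace(5, 'n')): offset=0, physical=[A,F,C,D,E,n,G], logical=[A,F,C,D,E,n,G]
After op 3 (replace(6, 'd')): offset=0, physical=[A,F,C,D,E,n,d], logical=[A,F,C,D,E,n,d]
After op 4 (swap(0, 2)): offset=0, physical=[C,F,A,D,E,n,d], logical=[C,F,A,D,E,n,d]
After op 5 (swap(3, 0)): offset=0, physical=[D,F,A,C,E,n,d], logical=[D,F,A,C,E,n,d]
After op 6 (rotate(+3)): offset=3, physical=[D,F,A,C,E,n,d], logical=[C,E,n,d,D,F,A]
After op 7 (swap(4, 5)): offset=3, physical=[F,D,A,C,E,n,d], logical=[C,E,n,d,F,D,A]
After op 8 (rotate(-3)): offset=0, physical=[F,D,A,C,E,n,d], logical=[F,D,A,C,E,n,d]
After op 9 (replace(5, 'h')): offset=0, physical=[F,D,A,C,E,h,d], logical=[F,D,A,C,E,h,d]
After op 10 (rotate(+3)): offset=3, physical=[F,D,A,C,E,h,d], logical=[C,E,h,d,F,D,A]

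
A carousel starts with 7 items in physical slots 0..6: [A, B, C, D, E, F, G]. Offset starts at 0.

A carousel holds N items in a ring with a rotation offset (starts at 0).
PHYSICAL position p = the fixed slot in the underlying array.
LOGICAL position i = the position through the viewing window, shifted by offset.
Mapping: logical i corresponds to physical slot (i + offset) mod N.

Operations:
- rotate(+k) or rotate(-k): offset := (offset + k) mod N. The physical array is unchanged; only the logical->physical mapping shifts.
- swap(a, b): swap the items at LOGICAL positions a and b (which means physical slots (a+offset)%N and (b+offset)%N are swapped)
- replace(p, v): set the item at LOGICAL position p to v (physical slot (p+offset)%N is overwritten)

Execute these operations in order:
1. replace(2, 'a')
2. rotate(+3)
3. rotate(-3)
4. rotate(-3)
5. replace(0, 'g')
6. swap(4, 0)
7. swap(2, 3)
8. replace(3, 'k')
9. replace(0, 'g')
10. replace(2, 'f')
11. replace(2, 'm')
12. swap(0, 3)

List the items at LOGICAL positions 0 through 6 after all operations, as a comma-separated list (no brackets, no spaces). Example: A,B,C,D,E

After op 1 (replace(2, 'a')): offset=0, physical=[A,B,a,D,E,F,G], logical=[A,B,a,D,E,F,G]
After op 2 (rotate(+3)): offset=3, physical=[A,B,a,D,E,F,G], logical=[D,E,F,G,A,B,a]
After op 3 (rotate(-3)): offset=0, physical=[A,B,a,D,E,F,G], logical=[A,B,a,D,E,F,G]
After op 4 (rotate(-3)): offset=4, physical=[A,B,a,D,E,F,G], logical=[E,F,G,A,B,a,D]
After op 5 (replace(0, 'g')): offset=4, physical=[A,B,a,D,g,F,G], logical=[g,F,G,A,B,a,D]
After op 6 (swap(4, 0)): offset=4, physical=[A,g,a,D,B,F,G], logical=[B,F,G,A,g,a,D]
After op 7 (swap(2, 3)): offset=4, physical=[G,g,a,D,B,F,A], logical=[B,F,A,G,g,a,D]
After op 8 (replace(3, 'k')): offset=4, physical=[k,g,a,D,B,F,A], logical=[B,F,A,k,g,a,D]
After op 9 (replace(0, 'g')): offset=4, physical=[k,g,a,D,g,F,A], logical=[g,F,A,k,g,a,D]
After op 10 (replace(2, 'f')): offset=4, physical=[k,g,a,D,g,F,f], logical=[g,F,f,k,g,a,D]
After op 11 (replace(2, 'm')): offset=4, physical=[k,g,a,D,g,F,m], logical=[g,F,m,k,g,a,D]
After op 12 (swap(0, 3)): offset=4, physical=[g,g,a,D,k,F,m], logical=[k,F,m,g,g,a,D]

Answer: k,F,m,g,g,a,D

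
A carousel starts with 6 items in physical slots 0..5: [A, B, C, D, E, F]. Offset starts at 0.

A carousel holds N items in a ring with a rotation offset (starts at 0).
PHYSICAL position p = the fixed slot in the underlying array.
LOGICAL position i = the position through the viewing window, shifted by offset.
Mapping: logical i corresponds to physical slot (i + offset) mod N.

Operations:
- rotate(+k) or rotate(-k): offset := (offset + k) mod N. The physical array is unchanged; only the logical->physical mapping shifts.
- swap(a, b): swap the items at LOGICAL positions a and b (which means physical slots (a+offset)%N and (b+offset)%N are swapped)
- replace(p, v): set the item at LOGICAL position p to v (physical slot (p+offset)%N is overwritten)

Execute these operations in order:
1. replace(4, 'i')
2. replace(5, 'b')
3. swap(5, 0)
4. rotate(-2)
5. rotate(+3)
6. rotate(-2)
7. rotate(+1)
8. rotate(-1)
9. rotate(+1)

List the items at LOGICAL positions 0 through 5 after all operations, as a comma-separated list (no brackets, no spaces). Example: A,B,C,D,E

After op 1 (replace(4, 'i')): offset=0, physical=[A,B,C,D,i,F], logical=[A,B,C,D,i,F]
After op 2 (replace(5, 'b')): offset=0, physical=[A,B,C,D,i,b], logical=[A,B,C,D,i,b]
After op 3 (swap(5, 0)): offset=0, physical=[b,B,C,D,i,A], logical=[b,B,C,D,i,A]
After op 4 (rotate(-2)): offset=4, physical=[b,B,C,D,i,A], logical=[i,A,b,B,C,D]
After op 5 (rotate(+3)): offset=1, physical=[b,B,C,D,i,A], logical=[B,C,D,i,A,b]
After op 6 (rotate(-2)): offset=5, physical=[b,B,C,D,i,A], logical=[A,b,B,C,D,i]
After op 7 (rotate(+1)): offset=0, physical=[b,B,C,D,i,A], logical=[b,B,C,D,i,A]
After op 8 (rotate(-1)): offset=5, physical=[b,B,C,D,i,A], logical=[A,b,B,C,D,i]
After op 9 (rotate(+1)): offset=0, physical=[b,B,C,D,i,A], logical=[b,B,C,D,i,A]

Answer: b,B,C,D,i,A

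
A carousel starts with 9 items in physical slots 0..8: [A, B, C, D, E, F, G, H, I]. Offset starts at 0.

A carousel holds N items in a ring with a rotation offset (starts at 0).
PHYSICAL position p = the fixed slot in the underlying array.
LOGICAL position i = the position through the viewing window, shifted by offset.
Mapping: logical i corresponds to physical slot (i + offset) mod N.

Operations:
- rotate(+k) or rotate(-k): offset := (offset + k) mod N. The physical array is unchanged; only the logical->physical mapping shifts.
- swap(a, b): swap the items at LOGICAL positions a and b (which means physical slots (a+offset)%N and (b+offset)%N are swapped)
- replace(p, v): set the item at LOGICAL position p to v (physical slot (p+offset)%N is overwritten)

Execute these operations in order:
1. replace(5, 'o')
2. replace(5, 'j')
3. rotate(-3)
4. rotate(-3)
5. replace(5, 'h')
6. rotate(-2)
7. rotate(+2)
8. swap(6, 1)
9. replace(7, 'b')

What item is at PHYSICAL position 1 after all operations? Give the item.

After op 1 (replace(5, 'o')): offset=0, physical=[A,B,C,D,E,o,G,H,I], logical=[A,B,C,D,E,o,G,H,I]
After op 2 (replace(5, 'j')): offset=0, physical=[A,B,C,D,E,j,G,H,I], logical=[A,B,C,D,E,j,G,H,I]
After op 3 (rotate(-3)): offset=6, physical=[A,B,C,D,E,j,G,H,I], logical=[G,H,I,A,B,C,D,E,j]
After op 4 (rotate(-3)): offset=3, physical=[A,B,C,D,E,j,G,H,I], logical=[D,E,j,G,H,I,A,B,C]
After op 5 (replace(5, 'h')): offset=3, physical=[A,B,C,D,E,j,G,H,h], logical=[D,E,j,G,H,h,A,B,C]
After op 6 (rotate(-2)): offset=1, physical=[A,B,C,D,E,j,G,H,h], logical=[B,C,D,E,j,G,H,h,A]
After op 7 (rotate(+2)): offset=3, physical=[A,B,C,D,E,j,G,H,h], logical=[D,E,j,G,H,h,A,B,C]
After op 8 (swap(6, 1)): offset=3, physical=[E,B,C,D,A,j,G,H,h], logical=[D,A,j,G,H,h,E,B,C]
After op 9 (replace(7, 'b')): offset=3, physical=[E,b,C,D,A,j,G,H,h], logical=[D,A,j,G,H,h,E,b,C]

Answer: b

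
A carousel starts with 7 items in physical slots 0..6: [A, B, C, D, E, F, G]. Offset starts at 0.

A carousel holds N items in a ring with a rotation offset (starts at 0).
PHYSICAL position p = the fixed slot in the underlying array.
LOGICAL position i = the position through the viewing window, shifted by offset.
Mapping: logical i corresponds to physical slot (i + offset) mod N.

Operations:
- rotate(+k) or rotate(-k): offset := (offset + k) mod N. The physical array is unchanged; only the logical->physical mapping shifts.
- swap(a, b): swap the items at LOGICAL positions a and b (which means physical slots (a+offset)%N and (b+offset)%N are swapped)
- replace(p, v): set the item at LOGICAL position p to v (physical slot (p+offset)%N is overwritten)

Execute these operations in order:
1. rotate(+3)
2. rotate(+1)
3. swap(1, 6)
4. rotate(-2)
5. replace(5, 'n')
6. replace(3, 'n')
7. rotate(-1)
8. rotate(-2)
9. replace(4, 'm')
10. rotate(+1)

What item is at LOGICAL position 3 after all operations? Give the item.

After op 1 (rotate(+3)): offset=3, physical=[A,B,C,D,E,F,G], logical=[D,E,F,G,A,B,C]
After op 2 (rotate(+1)): offset=4, physical=[A,B,C,D,E,F,G], logical=[E,F,G,A,B,C,D]
After op 3 (swap(1, 6)): offset=4, physical=[A,B,C,F,E,D,G], logical=[E,D,G,A,B,C,F]
After op 4 (rotate(-2)): offset=2, physical=[A,B,C,F,E,D,G], logical=[C,F,E,D,G,A,B]
After op 5 (replace(5, 'n')): offset=2, physical=[n,B,C,F,E,D,G], logical=[C,F,E,D,G,n,B]
After op 6 (replace(3, 'n')): offset=2, physical=[n,B,C,F,E,n,G], logical=[C,F,E,n,G,n,B]
After op 7 (rotate(-1)): offset=1, physical=[n,B,C,F,E,n,G], logical=[B,C,F,E,n,G,n]
After op 8 (rotate(-2)): offset=6, physical=[n,B,C,F,E,n,G], logical=[G,n,B,C,F,E,n]
After op 9 (replace(4, 'm')): offset=6, physical=[n,B,C,m,E,n,G], logical=[G,n,B,C,m,E,n]
After op 10 (rotate(+1)): offset=0, physical=[n,B,C,m,E,n,G], logical=[n,B,C,m,E,n,G]

Answer: m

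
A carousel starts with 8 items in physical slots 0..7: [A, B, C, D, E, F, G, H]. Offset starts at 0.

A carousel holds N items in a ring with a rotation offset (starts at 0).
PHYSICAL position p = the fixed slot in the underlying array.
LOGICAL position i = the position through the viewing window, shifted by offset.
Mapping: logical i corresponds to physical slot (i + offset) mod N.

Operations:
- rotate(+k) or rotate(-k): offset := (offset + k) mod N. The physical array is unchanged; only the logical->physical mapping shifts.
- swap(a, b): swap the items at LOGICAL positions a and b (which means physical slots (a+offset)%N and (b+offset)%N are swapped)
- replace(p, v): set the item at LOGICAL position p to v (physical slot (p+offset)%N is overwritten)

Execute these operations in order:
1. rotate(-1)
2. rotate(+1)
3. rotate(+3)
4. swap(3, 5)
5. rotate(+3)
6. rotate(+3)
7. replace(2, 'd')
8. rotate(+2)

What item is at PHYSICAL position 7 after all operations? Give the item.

Answer: H

Derivation:
After op 1 (rotate(-1)): offset=7, physical=[A,B,C,D,E,F,G,H], logical=[H,A,B,C,D,E,F,G]
After op 2 (rotate(+1)): offset=0, physical=[A,B,C,D,E,F,G,H], logical=[A,B,C,D,E,F,G,H]
After op 3 (rotate(+3)): offset=3, physical=[A,B,C,D,E,F,G,H], logical=[D,E,F,G,H,A,B,C]
After op 4 (swap(3, 5)): offset=3, physical=[G,B,C,D,E,F,A,H], logical=[D,E,F,A,H,G,B,C]
After op 5 (rotate(+3)): offset=6, physical=[G,B,C,D,E,F,A,H], logical=[A,H,G,B,C,D,E,F]
After op 6 (rotate(+3)): offset=1, physical=[G,B,C,D,E,F,A,H], logical=[B,C,D,E,F,A,H,G]
After op 7 (replace(2, 'd')): offset=1, physical=[G,B,C,d,E,F,A,H], logical=[B,C,d,E,F,A,H,G]
After op 8 (rotate(+2)): offset=3, physical=[G,B,C,d,E,F,A,H], logical=[d,E,F,A,H,G,B,C]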